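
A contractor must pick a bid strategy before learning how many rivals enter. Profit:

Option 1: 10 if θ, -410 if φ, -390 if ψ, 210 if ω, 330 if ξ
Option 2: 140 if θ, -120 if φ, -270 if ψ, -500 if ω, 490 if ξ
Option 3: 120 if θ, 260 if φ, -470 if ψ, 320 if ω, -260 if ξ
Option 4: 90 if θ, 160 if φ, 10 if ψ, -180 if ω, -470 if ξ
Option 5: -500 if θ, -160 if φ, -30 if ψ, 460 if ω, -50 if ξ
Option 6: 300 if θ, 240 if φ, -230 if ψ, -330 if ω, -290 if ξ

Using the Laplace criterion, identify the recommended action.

Option 3

Row averages: Option 1=-50, Option 2=-52, Option 3=-6, Option 4=-78, Option 5=-56, Option 6=-62
Highest average = -6 → Option 3.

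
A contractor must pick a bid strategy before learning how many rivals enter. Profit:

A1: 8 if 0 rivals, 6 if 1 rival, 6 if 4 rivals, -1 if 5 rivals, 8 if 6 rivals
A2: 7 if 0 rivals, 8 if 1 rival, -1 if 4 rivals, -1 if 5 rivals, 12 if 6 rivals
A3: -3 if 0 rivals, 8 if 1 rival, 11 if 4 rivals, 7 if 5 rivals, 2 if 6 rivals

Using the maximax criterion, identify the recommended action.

Row maxima: A1=8, A2=12, A3=11
Best best-case = 12 → A2.

A2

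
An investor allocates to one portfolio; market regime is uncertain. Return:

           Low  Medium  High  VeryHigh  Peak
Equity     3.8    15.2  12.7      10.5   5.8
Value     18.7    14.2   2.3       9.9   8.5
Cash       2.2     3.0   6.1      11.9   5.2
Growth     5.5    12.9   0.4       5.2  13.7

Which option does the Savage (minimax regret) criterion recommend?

Column bests: Low=18.7, Medium=15.2, High=12.7, VeryHigh=11.9, Peak=13.7.
Equity regrets: 14.9, 0.0, 0.0, 1.4, 7.9 → max 14.9
Value regrets: 0.0, 1.0, 10.4, 2.0, 5.2 → max 10.4
Cash regrets: 16.5, 12.2, 6.6, 0.0, 8.5 → max 16.5
Growth regrets: 13.2, 2.3, 12.3, 6.7, 0.0 → max 13.2
Smallest max regret = 10.4 → Value.

Value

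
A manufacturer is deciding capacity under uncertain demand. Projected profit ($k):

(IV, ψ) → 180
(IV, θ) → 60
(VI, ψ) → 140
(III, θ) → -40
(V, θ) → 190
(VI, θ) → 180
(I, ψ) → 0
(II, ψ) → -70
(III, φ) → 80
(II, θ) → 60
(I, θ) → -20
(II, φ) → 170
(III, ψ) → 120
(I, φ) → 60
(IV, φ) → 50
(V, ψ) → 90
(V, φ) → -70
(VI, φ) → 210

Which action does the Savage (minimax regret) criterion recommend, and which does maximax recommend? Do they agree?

minimax regret → VI; maximax → VI (agree)

Column bests: θ=190, φ=210, ψ=180.
I regrets: 210, 150, 180 → max 210
II regrets: 130, 40, 250 → max 250
III regrets: 230, 130, 60 → max 230
IV regrets: 130, 160, 0 → max 160
V regrets: 0, 280, 90 → max 280
VI regrets: 10, 0, 40 → max 40
Smallest max regret = 40 → VI.
Row maxima: I=60, II=170, III=120, IV=180, V=190, VI=210
Best best-case = 210 → VI.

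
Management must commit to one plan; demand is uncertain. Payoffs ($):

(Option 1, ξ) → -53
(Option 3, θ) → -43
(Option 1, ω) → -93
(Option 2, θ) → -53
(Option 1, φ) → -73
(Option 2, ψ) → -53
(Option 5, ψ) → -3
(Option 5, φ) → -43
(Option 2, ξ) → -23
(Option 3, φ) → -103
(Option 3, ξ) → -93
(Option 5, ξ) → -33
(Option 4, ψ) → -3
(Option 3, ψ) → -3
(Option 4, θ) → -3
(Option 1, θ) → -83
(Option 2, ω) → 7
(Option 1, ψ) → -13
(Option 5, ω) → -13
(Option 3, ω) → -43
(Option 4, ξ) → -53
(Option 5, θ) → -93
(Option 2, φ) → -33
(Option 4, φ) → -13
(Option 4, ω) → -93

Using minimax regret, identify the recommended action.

Column bests: θ=-3, φ=-13, ψ=-3, ω=7, ξ=-23.
Option 1 regrets: 80, 60, 10, 100, 30 → max 100
Option 2 regrets: 50, 20, 50, 0, 0 → max 50
Option 3 regrets: 40, 90, 0, 50, 70 → max 90
Option 4 regrets: 0, 0, 0, 100, 30 → max 100
Option 5 regrets: 90, 30, 0, 20, 10 → max 90
Smallest max regret = 50 → Option 2.

Option 2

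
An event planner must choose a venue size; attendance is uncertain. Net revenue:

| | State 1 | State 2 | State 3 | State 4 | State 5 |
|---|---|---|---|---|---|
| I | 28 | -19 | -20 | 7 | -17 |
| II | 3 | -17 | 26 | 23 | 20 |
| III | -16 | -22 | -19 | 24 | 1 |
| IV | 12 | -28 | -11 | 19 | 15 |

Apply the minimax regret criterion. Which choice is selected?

Column bests: State 1=28, State 2=-17, State 3=26, State 4=24, State 5=20.
I regrets: 0, 2, 46, 17, 37 → max 46
II regrets: 25, 0, 0, 1, 0 → max 25
III regrets: 44, 5, 45, 0, 19 → max 45
IV regrets: 16, 11, 37, 5, 5 → max 37
Smallest max regret = 25 → II.

II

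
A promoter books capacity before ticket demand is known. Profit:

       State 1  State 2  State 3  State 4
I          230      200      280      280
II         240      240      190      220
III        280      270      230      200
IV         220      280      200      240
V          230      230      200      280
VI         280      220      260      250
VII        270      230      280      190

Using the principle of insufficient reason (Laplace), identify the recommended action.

Row averages: I=247.5, II=222.5, III=245, IV=235, V=235, VI=252.5, VII=242.5
Highest average = 252.5 → VI.

VI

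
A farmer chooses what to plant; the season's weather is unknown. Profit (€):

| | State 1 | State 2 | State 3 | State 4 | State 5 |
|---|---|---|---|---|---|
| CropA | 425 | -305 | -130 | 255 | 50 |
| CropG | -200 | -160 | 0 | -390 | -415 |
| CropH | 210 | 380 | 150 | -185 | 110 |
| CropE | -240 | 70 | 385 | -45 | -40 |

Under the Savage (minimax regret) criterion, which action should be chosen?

CropH

Column bests: State 1=425, State 2=380, State 3=385, State 4=255, State 5=110.
CropA regrets: 0, 685, 515, 0, 60 → max 685
CropG regrets: 625, 540, 385, 645, 525 → max 645
CropH regrets: 215, 0, 235, 440, 0 → max 440
CropE regrets: 665, 310, 0, 300, 150 → max 665
Smallest max regret = 440 → CropH.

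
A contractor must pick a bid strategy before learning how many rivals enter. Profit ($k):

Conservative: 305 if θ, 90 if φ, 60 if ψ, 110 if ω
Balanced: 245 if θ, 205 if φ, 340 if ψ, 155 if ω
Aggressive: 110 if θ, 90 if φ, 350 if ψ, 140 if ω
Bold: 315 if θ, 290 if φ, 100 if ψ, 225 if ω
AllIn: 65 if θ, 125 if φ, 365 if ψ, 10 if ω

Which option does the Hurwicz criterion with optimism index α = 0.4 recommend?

Conservative: 0.4·305 + 0.6·60 = 158
Balanced: 0.4·340 + 0.6·155 = 229
Aggressive: 0.4·350 + 0.6·90 = 194
Bold: 0.4·315 + 0.6·100 = 186
AllIn: 0.4·365 + 0.6·10 = 152
Highest Hurwicz score = 229 → Balanced.

Balanced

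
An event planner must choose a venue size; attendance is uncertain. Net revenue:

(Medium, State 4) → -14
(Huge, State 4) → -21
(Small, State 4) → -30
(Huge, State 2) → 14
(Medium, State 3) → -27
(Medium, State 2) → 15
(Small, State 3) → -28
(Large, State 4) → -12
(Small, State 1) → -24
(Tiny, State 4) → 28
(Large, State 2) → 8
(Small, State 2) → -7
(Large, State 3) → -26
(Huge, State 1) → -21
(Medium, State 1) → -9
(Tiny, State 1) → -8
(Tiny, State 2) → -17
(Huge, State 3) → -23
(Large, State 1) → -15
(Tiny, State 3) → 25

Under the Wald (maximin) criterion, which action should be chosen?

Row minima: Tiny=-17, Small=-30, Medium=-27, Large=-26, Huge=-23
Best worst-case = -17 → Tiny.

Tiny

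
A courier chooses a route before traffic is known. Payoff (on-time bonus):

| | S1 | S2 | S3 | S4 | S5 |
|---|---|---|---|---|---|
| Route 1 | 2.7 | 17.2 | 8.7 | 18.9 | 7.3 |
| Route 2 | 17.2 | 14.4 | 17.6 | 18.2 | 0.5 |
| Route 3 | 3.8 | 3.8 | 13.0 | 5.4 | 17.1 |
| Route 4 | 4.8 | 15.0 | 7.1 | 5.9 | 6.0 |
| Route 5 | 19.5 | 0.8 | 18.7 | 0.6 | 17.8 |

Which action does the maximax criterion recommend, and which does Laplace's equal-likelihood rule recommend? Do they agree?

maximax → Route 5; laplace → Route 2 (disagree)

Row maxima: Route 1=18.9, Route 2=18.2, Route 3=17.1, Route 4=15.0, Route 5=19.5
Best best-case = 19.5 → Route 5.
Row averages: Route 1=10.96, Route 2=13.58, Route 3=8.62, Route 4=7.76, Route 5=11.48
Highest average = 13.58 → Route 2.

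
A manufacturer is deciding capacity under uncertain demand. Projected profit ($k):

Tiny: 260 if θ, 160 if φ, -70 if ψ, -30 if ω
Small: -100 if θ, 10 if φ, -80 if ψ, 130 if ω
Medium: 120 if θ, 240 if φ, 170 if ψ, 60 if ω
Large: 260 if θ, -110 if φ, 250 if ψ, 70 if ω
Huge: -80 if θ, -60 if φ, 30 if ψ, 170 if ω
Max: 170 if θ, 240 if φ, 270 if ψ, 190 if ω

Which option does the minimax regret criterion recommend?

Max

Column bests: θ=260, φ=240, ψ=270, ω=190.
Tiny regrets: 0, 80, 340, 220 → max 340
Small regrets: 360, 230, 350, 60 → max 360
Medium regrets: 140, 0, 100, 130 → max 140
Large regrets: 0, 350, 20, 120 → max 350
Huge regrets: 340, 300, 240, 20 → max 340
Max regrets: 90, 0, 0, 0 → max 90
Smallest max regret = 90 → Max.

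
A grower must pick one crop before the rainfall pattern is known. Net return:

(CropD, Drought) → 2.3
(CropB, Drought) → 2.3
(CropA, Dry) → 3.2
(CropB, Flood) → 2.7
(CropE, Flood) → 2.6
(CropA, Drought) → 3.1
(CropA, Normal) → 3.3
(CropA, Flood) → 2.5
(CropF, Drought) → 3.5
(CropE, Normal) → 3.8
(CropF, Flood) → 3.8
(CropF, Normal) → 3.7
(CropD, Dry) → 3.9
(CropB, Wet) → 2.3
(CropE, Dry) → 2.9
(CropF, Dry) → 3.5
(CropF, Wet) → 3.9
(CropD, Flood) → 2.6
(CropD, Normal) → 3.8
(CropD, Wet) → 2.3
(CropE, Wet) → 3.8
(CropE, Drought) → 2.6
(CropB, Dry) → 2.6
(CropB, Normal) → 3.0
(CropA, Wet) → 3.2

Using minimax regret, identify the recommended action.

CropF

Column bests: Drought=3.5, Dry=3.9, Normal=3.8, Wet=3.9, Flood=3.8.
CropB regrets: 1.2, 1.3, 0.8, 1.6, 1.1 → max 1.6
CropD regrets: 1.2, 0.0, 0.0, 1.6, 1.2 → max 1.6
CropE regrets: 0.9, 1.0, 0.0, 0.1, 1.2 → max 1.2
CropA regrets: 0.4, 0.7, 0.5, 0.7, 1.3 → max 1.3
CropF regrets: 0.0, 0.4, 0.1, 0.0, 0.0 → max 0.4
Smallest max regret = 0.4 → CropF.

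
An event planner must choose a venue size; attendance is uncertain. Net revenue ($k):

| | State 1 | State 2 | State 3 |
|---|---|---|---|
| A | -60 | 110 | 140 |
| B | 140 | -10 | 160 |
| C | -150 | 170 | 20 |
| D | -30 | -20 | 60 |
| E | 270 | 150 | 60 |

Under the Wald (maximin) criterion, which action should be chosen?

E

Row minima: A=-60, B=-10, C=-150, D=-30, E=60
Best worst-case = 60 → E.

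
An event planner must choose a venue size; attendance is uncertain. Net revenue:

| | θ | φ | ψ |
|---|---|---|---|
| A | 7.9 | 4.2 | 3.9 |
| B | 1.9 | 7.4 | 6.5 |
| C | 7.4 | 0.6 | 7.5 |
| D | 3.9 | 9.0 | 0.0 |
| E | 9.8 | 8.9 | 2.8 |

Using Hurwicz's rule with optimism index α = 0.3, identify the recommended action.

A: 0.3·7.9 + 0.7·3.9 = 5.1
B: 0.3·7.4 + 0.7·1.9 = 3.55
C: 0.3·7.5 + 0.7·0.6 = 2.67
D: 0.3·9.0 + 0.7·0.0 = 2.7
E: 0.3·9.8 + 0.7·2.8 = 4.9
Highest Hurwicz score = 5.1 → A.

A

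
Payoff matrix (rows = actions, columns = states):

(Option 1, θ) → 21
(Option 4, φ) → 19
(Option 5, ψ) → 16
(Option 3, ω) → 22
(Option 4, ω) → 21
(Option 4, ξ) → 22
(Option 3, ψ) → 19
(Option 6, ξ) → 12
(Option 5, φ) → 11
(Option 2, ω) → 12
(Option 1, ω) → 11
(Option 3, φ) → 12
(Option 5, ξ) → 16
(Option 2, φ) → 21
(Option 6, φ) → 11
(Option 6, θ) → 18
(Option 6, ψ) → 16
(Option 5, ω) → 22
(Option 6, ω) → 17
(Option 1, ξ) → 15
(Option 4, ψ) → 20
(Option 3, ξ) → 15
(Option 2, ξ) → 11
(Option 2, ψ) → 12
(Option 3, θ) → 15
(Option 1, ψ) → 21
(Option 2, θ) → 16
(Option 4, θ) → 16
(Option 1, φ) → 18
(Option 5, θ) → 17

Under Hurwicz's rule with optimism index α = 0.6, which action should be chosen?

Option 1: 0.6·21 + 0.4·11 = 17
Option 2: 0.6·21 + 0.4·11 = 17
Option 3: 0.6·22 + 0.4·12 = 18
Option 4: 0.6·22 + 0.4·16 = 19.6
Option 5: 0.6·22 + 0.4·11 = 17.6
Option 6: 0.6·18 + 0.4·11 = 15.2
Highest Hurwicz score = 19.6 → Option 4.

Option 4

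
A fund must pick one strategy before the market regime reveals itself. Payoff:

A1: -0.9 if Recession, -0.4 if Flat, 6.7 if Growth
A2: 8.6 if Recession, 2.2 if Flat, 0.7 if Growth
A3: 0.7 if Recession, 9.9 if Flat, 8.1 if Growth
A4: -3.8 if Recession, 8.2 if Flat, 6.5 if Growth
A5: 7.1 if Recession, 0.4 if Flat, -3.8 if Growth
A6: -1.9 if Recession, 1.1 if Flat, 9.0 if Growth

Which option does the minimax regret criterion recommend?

Column bests: Recession=8.6, Flat=9.9, Growth=9.0.
A1 regrets: 9.5, 10.3, 2.3 → max 10.3
A2 regrets: 0.0, 7.7, 8.3 → max 8.3
A3 regrets: 7.9, 0.0, 0.9 → max 7.9
A4 regrets: 12.4, 1.7, 2.5 → max 12.4
A5 regrets: 1.5, 9.5, 12.8 → max 12.8
A6 regrets: 10.5, 8.8, 0.0 → max 10.5
Smallest max regret = 7.9 → A3.

A3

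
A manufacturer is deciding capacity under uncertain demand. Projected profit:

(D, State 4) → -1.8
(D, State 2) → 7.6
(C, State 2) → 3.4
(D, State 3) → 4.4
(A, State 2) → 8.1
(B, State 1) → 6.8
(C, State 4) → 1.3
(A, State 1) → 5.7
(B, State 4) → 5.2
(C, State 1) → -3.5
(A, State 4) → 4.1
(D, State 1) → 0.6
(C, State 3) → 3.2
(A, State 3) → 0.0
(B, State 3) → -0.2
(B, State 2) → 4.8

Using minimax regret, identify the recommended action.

Column bests: State 1=6.8, State 2=8.1, State 3=4.4, State 4=5.2.
A regrets: 1.1, 0.0, 4.4, 1.1 → max 4.4
B regrets: 0.0, 3.3, 4.6, 0.0 → max 4.6
C regrets: 10.3, 4.7, 1.2, 3.9 → max 10.3
D regrets: 6.2, 0.5, 0.0, 7.0 → max 7.0
Smallest max regret = 4.4 → A.

A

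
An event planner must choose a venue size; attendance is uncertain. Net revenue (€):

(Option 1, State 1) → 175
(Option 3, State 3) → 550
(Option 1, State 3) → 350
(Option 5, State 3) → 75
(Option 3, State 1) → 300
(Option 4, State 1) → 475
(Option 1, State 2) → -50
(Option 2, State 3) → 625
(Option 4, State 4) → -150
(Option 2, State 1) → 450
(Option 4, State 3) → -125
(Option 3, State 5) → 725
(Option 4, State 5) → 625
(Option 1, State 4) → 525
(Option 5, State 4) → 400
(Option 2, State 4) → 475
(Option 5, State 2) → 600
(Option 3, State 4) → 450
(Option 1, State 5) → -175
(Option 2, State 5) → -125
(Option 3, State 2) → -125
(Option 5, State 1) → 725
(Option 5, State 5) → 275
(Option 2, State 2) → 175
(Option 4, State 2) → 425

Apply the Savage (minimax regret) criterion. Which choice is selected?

Column bests: State 1=725, State 2=600, State 3=625, State 4=525, State 5=725.
Option 1 regrets: 550, 650, 275, 0, 900 → max 900
Option 2 regrets: 275, 425, 0, 50, 850 → max 850
Option 3 regrets: 425, 725, 75, 75, 0 → max 725
Option 4 regrets: 250, 175, 750, 675, 100 → max 750
Option 5 regrets: 0, 0, 550, 125, 450 → max 550
Smallest max regret = 550 → Option 5.

Option 5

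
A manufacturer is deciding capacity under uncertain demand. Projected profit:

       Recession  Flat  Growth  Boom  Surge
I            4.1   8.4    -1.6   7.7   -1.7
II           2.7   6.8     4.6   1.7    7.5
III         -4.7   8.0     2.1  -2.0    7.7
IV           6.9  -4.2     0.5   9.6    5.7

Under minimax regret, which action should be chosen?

II

Column bests: Recession=6.9, Flat=8.4, Growth=4.6, Boom=9.6, Surge=7.7.
I regrets: 2.8, 0.0, 6.2, 1.9, 9.4 → max 9.4
II regrets: 4.2, 1.6, 0.0, 7.9, 0.2 → max 7.9
III regrets: 11.6, 0.4, 2.5, 11.6, 0.0 → max 11.6
IV regrets: 0.0, 12.6, 4.1, 0.0, 2.0 → max 12.6
Smallest max regret = 7.9 → II.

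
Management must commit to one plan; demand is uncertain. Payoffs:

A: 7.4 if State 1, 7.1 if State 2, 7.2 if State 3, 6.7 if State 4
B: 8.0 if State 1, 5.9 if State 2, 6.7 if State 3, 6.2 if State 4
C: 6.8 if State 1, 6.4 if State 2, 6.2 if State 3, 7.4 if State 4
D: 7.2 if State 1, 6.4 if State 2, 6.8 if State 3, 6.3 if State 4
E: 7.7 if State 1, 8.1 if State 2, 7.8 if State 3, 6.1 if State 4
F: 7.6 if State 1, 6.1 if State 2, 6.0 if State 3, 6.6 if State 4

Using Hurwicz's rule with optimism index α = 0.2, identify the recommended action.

A

A: 0.2·7.4 + 0.8·6.7 = 6.84
B: 0.2·8.0 + 0.8·5.9 = 6.32
C: 0.2·7.4 + 0.8·6.2 = 6.44
D: 0.2·7.2 + 0.8·6.3 = 6.48
E: 0.2·8.1 + 0.8·6.1 = 6.5
F: 0.2·7.6 + 0.8·6.0 = 6.32
Highest Hurwicz score = 6.84 → A.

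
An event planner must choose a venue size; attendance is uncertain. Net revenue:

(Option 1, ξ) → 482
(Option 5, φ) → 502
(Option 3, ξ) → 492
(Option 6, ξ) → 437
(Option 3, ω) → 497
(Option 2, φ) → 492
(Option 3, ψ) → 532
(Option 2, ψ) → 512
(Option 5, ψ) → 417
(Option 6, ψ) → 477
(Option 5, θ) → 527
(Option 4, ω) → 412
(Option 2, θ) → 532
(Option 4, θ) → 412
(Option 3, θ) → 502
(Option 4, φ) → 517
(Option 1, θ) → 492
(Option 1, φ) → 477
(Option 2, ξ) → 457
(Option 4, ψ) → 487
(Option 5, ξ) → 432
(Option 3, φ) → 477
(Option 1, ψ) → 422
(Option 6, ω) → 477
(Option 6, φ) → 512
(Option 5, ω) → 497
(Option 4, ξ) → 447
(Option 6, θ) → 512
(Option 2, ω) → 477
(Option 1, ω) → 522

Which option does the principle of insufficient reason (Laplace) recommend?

Row averages: Option 1=479, Option 2=494, Option 3=500, Option 4=455, Option 5=475, Option 6=483
Highest average = 500 → Option 3.

Option 3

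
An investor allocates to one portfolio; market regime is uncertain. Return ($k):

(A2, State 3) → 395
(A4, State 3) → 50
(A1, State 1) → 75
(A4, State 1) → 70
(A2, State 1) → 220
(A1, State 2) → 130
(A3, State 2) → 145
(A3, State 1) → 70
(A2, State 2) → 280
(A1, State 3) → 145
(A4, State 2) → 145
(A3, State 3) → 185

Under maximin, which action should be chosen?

A2

Row minima: A1=75, A2=220, A3=70, A4=50
Best worst-case = 220 → A2.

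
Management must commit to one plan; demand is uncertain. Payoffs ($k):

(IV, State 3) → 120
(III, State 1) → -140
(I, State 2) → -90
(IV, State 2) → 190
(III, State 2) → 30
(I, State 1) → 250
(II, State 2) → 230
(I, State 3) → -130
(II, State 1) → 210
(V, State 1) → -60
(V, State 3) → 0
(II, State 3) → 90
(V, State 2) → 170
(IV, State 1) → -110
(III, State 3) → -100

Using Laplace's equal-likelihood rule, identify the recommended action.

II

Row averages: I=10, II=530/3, III=-70, IV=200/3, V=110/3
Highest average = 530/3 → II.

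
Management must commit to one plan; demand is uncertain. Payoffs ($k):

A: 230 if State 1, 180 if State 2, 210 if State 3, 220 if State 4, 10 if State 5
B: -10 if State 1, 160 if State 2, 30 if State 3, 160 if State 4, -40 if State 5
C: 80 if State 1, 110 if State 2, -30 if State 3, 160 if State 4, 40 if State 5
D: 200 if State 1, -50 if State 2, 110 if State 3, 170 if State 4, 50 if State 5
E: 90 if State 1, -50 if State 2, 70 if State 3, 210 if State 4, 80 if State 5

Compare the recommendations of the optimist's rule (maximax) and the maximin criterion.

Row maxima: A=230, B=160, C=160, D=200, E=210
Best best-case = 230 → A.
Row minima: A=10, B=-40, C=-30, D=-50, E=-50
Best worst-case = 10 → A.

maximax → A; maximin → A (agree)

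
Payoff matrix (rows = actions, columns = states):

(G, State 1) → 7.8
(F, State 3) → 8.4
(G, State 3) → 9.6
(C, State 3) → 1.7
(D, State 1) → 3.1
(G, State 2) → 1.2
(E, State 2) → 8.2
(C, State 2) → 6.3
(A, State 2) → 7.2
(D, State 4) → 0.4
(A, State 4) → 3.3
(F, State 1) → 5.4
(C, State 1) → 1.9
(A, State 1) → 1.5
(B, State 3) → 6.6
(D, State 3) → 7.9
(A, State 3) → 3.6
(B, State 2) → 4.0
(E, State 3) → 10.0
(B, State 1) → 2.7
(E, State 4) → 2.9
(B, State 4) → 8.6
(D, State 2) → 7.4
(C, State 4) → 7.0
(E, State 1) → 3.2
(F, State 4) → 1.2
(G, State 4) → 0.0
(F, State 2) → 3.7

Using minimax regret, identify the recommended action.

B

Column bests: State 1=7.8, State 2=8.2, State 3=10.0, State 4=8.6.
A regrets: 6.3, 1.0, 6.4, 5.3 → max 6.4
B regrets: 5.1, 4.2, 3.4, 0.0 → max 5.1
C regrets: 5.9, 1.9, 8.3, 1.6 → max 8.3
D regrets: 4.7, 0.8, 2.1, 8.2 → max 8.2
E regrets: 4.6, 0.0, 0.0, 5.7 → max 5.7
F regrets: 2.4, 4.5, 1.6, 7.4 → max 7.4
G regrets: 0.0, 7.0, 0.4, 8.6 → max 8.6
Smallest max regret = 5.1 → B.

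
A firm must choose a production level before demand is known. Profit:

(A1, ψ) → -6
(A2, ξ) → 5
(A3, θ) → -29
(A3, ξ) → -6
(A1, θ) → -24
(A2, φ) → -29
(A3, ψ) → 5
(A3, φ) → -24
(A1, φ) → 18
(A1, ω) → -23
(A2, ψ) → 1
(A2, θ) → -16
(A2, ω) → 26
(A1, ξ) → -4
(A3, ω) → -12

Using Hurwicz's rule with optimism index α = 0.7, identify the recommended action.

A2

A1: 0.7·18 + 0.3·(-24) = 5.4
A2: 0.7·26 + 0.3·(-29) = 9.5
A3: 0.7·5 + 0.3·(-29) = -5.2
Highest Hurwicz score = 9.5 → A2.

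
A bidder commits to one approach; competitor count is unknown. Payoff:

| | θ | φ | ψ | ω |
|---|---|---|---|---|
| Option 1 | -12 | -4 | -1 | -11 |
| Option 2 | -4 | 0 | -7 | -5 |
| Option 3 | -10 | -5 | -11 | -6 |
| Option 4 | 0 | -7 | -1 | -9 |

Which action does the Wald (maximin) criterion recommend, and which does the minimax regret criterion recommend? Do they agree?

maximin → Option 2; minimax regret → Option 2 (agree)

Row minima: Option 1=-12, Option 2=-7, Option 3=-11, Option 4=-9
Best worst-case = -7 → Option 2.
Column bests: θ=0, φ=0, ψ=-1, ω=-5.
Option 1 regrets: 12, 4, 0, 6 → max 12
Option 2 regrets: 4, 0, 6, 0 → max 6
Option 3 regrets: 10, 5, 10, 1 → max 10
Option 4 regrets: 0, 7, 0, 4 → max 7
Smallest max regret = 6 → Option 2.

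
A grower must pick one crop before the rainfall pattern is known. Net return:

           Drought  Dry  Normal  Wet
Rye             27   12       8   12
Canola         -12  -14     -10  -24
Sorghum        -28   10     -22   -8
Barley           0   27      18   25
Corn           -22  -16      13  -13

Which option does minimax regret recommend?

Rye

Column bests: Drought=27, Dry=27, Normal=18, Wet=25.
Rye regrets: 0, 15, 10, 13 → max 15
Canola regrets: 39, 41, 28, 49 → max 49
Sorghum regrets: 55, 17, 40, 33 → max 55
Barley regrets: 27, 0, 0, 0 → max 27
Corn regrets: 49, 43, 5, 38 → max 49
Smallest max regret = 15 → Rye.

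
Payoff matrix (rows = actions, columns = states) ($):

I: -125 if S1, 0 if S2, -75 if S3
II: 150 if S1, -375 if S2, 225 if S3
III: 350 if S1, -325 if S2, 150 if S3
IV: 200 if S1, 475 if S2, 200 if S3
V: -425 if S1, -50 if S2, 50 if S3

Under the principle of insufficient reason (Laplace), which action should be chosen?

Row averages: I=-200/3, II=0, III=175/3, IV=875/3, V=-425/3
Highest average = 875/3 → IV.

IV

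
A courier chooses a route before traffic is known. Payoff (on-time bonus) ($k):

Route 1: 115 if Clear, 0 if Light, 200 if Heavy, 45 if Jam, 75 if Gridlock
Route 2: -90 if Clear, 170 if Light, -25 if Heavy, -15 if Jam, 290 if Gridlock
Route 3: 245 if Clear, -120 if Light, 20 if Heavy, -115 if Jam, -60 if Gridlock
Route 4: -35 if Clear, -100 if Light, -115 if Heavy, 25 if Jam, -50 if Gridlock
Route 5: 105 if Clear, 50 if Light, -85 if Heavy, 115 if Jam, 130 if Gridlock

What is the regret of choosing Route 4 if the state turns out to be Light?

270

Best payoff under Light is 170.
Regret = 170 − (-100) = 270.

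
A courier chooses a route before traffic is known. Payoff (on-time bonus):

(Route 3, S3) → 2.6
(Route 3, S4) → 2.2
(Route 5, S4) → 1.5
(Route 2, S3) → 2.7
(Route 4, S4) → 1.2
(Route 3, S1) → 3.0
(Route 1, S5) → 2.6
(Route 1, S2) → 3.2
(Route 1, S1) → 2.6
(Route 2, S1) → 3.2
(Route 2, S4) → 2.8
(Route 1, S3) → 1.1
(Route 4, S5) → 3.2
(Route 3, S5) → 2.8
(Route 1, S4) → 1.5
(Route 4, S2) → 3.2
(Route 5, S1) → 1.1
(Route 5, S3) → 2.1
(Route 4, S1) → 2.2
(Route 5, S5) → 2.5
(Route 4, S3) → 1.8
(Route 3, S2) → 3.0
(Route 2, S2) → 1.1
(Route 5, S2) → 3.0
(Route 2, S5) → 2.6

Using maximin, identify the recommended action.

Route 3

Row minima: Route 1=1.1, Route 2=1.1, Route 3=2.2, Route 4=1.2, Route 5=1.1
Best worst-case = 2.2 → Route 3.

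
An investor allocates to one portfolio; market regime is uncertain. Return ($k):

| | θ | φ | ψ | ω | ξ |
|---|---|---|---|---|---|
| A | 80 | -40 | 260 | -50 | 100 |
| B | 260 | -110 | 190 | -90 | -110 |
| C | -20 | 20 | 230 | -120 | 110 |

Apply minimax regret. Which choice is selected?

Column bests: θ=260, φ=20, ψ=260, ω=-50, ξ=110.
A regrets: 180, 60, 0, 0, 10 → max 180
B regrets: 0, 130, 70, 40, 220 → max 220
C regrets: 280, 0, 30, 70, 0 → max 280
Smallest max regret = 180 → A.

A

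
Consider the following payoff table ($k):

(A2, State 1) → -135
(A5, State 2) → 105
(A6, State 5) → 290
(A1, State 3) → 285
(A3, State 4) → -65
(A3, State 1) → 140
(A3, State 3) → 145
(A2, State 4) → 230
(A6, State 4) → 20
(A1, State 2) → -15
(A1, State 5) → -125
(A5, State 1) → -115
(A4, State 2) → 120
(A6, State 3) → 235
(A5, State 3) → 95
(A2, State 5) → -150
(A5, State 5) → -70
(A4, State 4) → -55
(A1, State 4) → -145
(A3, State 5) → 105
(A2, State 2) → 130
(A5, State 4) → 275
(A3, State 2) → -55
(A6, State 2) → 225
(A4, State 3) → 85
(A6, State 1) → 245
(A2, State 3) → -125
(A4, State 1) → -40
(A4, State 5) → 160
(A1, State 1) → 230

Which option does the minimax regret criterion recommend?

Column bests: State 1=245, State 2=225, State 3=285, State 4=275, State 5=290.
A1 regrets: 15, 240, 0, 420, 415 → max 420
A2 regrets: 380, 95, 410, 45, 440 → max 440
A3 regrets: 105, 280, 140, 340, 185 → max 340
A4 regrets: 285, 105, 200, 330, 130 → max 330
A5 regrets: 360, 120, 190, 0, 360 → max 360
A6 regrets: 0, 0, 50, 255, 0 → max 255
Smallest max regret = 255 → A6.

A6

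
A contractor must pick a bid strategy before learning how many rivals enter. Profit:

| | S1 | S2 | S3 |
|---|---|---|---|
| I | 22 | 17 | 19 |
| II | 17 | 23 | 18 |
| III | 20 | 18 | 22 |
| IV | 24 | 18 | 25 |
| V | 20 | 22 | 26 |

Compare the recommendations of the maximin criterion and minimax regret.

maximin → V; minimax regret → V (agree)

Row minima: I=17, II=17, III=18, IV=18, V=20
Best worst-case = 20 → V.
Column bests: S1=24, S2=23, S3=26.
I regrets: 2, 6, 7 → max 7
II regrets: 7, 0, 8 → max 8
III regrets: 4, 5, 4 → max 5
IV regrets: 0, 5, 1 → max 5
V regrets: 4, 1, 0 → max 4
Smallest max regret = 4 → V.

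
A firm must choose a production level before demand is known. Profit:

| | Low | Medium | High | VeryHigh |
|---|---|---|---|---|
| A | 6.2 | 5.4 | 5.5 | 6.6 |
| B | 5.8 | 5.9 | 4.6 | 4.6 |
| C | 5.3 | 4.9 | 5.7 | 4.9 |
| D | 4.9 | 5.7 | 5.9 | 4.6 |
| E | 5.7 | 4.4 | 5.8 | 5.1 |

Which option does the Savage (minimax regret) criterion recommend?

A

Column bests: Low=6.2, Medium=5.9, High=5.9, VeryHigh=6.6.
A regrets: 0.0, 0.5, 0.4, 0.0 → max 0.5
B regrets: 0.4, 0.0, 1.3, 2.0 → max 2.0
C regrets: 0.9, 1.0, 0.2, 1.7 → max 1.7
D regrets: 1.3, 0.2, 0.0, 2.0 → max 2.0
E regrets: 0.5, 1.5, 0.1, 1.5 → max 1.5
Smallest max regret = 0.5 → A.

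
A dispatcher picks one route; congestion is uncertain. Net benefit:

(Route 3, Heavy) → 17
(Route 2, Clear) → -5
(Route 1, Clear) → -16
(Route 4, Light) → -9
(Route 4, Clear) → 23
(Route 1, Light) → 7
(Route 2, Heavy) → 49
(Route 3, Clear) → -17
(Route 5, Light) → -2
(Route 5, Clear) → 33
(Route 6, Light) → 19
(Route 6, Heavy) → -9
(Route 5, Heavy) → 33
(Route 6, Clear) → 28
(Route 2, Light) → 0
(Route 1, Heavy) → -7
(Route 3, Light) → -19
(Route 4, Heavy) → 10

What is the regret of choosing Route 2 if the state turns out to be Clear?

Best payoff under Clear is 33.
Regret = 33 − (-5) = 38.

38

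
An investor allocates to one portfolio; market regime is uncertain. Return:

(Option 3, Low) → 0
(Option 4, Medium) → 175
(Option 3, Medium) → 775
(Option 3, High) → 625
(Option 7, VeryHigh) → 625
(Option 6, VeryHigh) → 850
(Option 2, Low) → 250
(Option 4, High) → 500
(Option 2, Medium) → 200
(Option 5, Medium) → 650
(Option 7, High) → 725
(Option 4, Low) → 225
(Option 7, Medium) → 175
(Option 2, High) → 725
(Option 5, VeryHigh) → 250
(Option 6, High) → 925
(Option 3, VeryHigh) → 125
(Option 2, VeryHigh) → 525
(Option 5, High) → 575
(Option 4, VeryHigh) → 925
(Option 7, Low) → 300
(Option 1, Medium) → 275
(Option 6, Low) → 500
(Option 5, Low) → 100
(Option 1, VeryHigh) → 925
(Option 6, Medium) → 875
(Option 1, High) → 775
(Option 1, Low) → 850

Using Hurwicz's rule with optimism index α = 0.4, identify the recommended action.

Option 1: 0.4·925 + 0.6·275 = 535
Option 2: 0.4·725 + 0.6·200 = 410
Option 3: 0.4·775 + 0.6·0 = 310
Option 4: 0.4·925 + 0.6·175 = 475
Option 5: 0.4·650 + 0.6·100 = 320
Option 6: 0.4·925 + 0.6·500 = 670
Option 7: 0.4·725 + 0.6·175 = 395
Highest Hurwicz score = 670 → Option 6.

Option 6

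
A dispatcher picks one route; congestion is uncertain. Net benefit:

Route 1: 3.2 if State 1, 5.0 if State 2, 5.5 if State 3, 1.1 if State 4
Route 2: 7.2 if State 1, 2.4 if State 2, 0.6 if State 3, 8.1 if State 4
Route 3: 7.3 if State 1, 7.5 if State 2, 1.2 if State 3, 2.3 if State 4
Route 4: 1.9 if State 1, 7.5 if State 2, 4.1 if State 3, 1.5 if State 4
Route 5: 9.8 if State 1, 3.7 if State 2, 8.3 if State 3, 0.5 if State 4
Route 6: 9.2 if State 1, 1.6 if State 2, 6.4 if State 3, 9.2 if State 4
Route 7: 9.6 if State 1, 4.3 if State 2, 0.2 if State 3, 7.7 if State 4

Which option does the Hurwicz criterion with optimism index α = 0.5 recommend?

Route 6

Route 1: 0.5·5.5 + 0.5·1.1 = 3.3
Route 2: 0.5·8.1 + 0.5·0.6 = 4.35
Route 3: 0.5·7.5 + 0.5·1.2 = 4.35
Route 4: 0.5·7.5 + 0.5·1.5 = 4.5
Route 5: 0.5·9.8 + 0.5·0.5 = 5.15
Route 6: 0.5·9.2 + 0.5·1.6 = 5.4
Route 7: 0.5·9.6 + 0.5·0.2 = 4.9
Highest Hurwicz score = 5.4 → Route 6.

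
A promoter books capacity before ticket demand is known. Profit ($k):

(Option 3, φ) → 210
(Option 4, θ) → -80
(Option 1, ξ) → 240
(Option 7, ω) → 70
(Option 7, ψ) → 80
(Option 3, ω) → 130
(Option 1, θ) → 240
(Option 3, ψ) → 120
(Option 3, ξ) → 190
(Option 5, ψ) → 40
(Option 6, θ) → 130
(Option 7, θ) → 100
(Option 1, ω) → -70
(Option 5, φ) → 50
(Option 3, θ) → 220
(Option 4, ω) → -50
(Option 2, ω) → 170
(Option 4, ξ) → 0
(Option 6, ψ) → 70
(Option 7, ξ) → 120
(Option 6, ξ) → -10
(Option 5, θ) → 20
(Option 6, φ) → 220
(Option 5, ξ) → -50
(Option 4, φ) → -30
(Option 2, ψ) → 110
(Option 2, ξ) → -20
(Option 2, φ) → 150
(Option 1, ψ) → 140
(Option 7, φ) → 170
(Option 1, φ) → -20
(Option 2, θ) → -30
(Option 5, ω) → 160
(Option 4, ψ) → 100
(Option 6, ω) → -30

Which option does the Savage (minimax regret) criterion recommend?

Column bests: θ=240, φ=220, ψ=140, ω=170, ξ=240.
Option 1 regrets: 0, 240, 0, 240, 0 → max 240
Option 2 regrets: 270, 70, 30, 0, 260 → max 270
Option 3 regrets: 20, 10, 20, 40, 50 → max 50
Option 4 regrets: 320, 250, 40, 220, 240 → max 320
Option 5 regrets: 220, 170, 100, 10, 290 → max 290
Option 6 regrets: 110, 0, 70, 200, 250 → max 250
Option 7 regrets: 140, 50, 60, 100, 120 → max 140
Smallest max regret = 50 → Option 3.

Option 3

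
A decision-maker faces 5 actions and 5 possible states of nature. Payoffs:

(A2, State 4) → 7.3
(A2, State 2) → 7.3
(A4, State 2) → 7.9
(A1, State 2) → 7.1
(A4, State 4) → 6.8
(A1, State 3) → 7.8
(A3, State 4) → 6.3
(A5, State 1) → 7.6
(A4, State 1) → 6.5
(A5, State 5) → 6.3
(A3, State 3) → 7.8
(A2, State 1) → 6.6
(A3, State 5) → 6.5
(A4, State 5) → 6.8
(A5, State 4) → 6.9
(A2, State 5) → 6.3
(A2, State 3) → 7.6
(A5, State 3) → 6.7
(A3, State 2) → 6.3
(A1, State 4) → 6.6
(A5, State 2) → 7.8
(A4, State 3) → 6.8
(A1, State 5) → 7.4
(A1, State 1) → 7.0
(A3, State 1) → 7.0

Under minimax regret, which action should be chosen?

Column bests: State 1=7.6, State 2=7.9, State 3=7.8, State 4=7.3, State 5=7.4.
A1 regrets: 0.6, 0.8, 0.0, 0.7, 0.0 → max 0.8
A2 regrets: 1.0, 0.6, 0.2, 0.0, 1.1 → max 1.1
A3 regrets: 0.6, 1.6, 0.0, 1.0, 0.9 → max 1.6
A4 regrets: 1.1, 0.0, 1.0, 0.5, 0.6 → max 1.1
A5 regrets: 0.0, 0.1, 1.1, 0.4, 1.1 → max 1.1
Smallest max regret = 0.8 → A1.

A1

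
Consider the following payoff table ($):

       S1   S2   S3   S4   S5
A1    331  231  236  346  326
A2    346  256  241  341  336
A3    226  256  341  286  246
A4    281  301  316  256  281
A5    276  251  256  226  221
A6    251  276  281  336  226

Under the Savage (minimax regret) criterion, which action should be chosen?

A4

Column bests: S1=346, S2=301, S3=341, S4=346, S5=336.
A1 regrets: 15, 70, 105, 0, 10 → max 105
A2 regrets: 0, 45, 100, 5, 0 → max 100
A3 regrets: 120, 45, 0, 60, 90 → max 120
A4 regrets: 65, 0, 25, 90, 55 → max 90
A5 regrets: 70, 50, 85, 120, 115 → max 120
A6 regrets: 95, 25, 60, 10, 110 → max 110
Smallest max regret = 90 → A4.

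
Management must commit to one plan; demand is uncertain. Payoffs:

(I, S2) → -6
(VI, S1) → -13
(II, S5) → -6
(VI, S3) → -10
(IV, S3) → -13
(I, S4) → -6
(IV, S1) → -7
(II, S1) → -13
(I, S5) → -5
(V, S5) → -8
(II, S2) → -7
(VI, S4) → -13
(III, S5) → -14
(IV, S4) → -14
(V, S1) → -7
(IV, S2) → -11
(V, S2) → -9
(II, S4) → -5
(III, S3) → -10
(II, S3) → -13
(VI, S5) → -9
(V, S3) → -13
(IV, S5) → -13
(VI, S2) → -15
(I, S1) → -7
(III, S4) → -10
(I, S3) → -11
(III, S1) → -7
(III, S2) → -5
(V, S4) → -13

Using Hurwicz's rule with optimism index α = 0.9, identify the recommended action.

I: 0.9·(-5) + 0.1·(-11) = -5.6
II: 0.9·(-5) + 0.1·(-13) = -5.8
III: 0.9·(-5) + 0.1·(-14) = -5.9
IV: 0.9·(-7) + 0.1·(-14) = -7.7
V: 0.9·(-7) + 0.1·(-13) = -7.6
VI: 0.9·(-9) + 0.1·(-15) = -9.6
Highest Hurwicz score = -5.6 → I.

I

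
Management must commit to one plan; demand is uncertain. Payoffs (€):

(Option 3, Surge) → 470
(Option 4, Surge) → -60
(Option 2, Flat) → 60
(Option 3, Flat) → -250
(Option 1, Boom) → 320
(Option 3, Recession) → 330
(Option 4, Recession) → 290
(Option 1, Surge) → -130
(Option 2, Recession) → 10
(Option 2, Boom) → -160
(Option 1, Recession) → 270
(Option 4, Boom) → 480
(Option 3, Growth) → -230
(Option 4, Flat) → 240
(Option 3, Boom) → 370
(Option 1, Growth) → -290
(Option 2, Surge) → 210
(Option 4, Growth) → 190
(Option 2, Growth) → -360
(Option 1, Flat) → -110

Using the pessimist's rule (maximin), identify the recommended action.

Row minima: Option 1=-290, Option 2=-360, Option 3=-250, Option 4=-60
Best worst-case = -60 → Option 4.

Option 4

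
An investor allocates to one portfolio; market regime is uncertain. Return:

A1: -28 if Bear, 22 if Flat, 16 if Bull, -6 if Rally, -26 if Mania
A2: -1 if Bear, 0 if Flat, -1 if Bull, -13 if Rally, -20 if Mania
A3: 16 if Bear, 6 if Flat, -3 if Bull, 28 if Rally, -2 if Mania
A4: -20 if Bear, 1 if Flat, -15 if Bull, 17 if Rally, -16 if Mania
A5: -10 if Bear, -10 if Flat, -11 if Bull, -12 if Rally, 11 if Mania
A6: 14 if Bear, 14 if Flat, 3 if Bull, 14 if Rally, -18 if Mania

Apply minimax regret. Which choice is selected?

A3

Column bests: Bear=16, Flat=22, Bull=16, Rally=28, Mania=11.
A1 regrets: 44, 0, 0, 34, 37 → max 44
A2 regrets: 17, 22, 17, 41, 31 → max 41
A3 regrets: 0, 16, 19, 0, 13 → max 19
A4 regrets: 36, 21, 31, 11, 27 → max 36
A5 regrets: 26, 32, 27, 40, 0 → max 40
A6 regrets: 2, 8, 13, 14, 29 → max 29
Smallest max regret = 19 → A3.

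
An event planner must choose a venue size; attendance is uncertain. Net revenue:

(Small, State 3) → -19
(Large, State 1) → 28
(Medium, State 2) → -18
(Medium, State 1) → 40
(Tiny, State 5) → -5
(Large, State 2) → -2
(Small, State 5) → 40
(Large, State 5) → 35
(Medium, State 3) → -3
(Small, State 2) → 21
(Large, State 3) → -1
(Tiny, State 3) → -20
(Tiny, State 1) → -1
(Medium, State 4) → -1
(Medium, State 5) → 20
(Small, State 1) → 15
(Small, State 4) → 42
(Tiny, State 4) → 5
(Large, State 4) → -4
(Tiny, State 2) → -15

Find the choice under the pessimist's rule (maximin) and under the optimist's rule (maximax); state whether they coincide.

Row minima: Tiny=-20, Small=-19, Medium=-18, Large=-4
Best worst-case = -4 → Large.
Row maxima: Tiny=5, Small=42, Medium=40, Large=35
Best best-case = 42 → Small.

maximin → Large; maximax → Small (disagree)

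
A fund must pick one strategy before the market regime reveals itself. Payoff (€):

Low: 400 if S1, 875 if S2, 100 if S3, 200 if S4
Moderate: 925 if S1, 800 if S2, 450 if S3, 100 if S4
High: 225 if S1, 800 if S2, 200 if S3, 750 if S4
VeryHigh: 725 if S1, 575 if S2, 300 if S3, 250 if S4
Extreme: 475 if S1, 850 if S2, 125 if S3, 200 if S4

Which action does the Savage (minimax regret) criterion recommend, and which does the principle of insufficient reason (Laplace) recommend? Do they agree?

minimax regret → VeryHigh; laplace → Moderate (disagree)

Column bests: S1=925, S2=875, S3=450, S4=750.
Low regrets: 525, 0, 350, 550 → max 550
Moderate regrets: 0, 75, 0, 650 → max 650
High regrets: 700, 75, 250, 0 → max 700
VeryHigh regrets: 200, 300, 150, 500 → max 500
Extreme regrets: 450, 25, 325, 550 → max 550
Smallest max regret = 500 → VeryHigh.
Row averages: Low=393.75, Moderate=568.75, High=493.75, VeryHigh=462.5, Extreme=412.5
Highest average = 568.75 → Moderate.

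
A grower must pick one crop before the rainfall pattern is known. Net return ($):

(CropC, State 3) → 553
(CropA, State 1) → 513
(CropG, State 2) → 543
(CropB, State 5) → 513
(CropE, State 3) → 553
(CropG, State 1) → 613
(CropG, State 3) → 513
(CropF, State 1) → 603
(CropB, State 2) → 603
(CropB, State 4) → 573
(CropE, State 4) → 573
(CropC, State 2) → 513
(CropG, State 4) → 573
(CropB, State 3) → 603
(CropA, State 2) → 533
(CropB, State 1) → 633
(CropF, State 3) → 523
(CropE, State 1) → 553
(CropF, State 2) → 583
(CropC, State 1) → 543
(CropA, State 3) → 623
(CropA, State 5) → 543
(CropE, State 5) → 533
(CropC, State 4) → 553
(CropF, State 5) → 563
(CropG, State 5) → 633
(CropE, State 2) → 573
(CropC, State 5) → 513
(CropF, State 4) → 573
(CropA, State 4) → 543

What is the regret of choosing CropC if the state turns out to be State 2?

Best payoff under State 2 is 603.
Regret = 603 − 513 = 90.

90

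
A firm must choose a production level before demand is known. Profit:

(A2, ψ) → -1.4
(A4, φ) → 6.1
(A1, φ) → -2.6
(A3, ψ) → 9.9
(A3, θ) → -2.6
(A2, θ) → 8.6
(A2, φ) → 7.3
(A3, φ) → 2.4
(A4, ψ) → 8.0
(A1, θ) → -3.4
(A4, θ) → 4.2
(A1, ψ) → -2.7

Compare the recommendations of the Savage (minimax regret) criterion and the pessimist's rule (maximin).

Column bests: θ=8.6, φ=7.3, ψ=9.9.
A1 regrets: 12.0, 9.9, 12.6 → max 12.6
A2 regrets: 0.0, 0.0, 11.3 → max 11.3
A3 regrets: 11.2, 4.9, 0.0 → max 11.2
A4 regrets: 4.4, 1.2, 1.9 → max 4.4
Smallest max regret = 4.4 → A4.
Row minima: A1=-3.4, A2=-1.4, A3=-2.6, A4=4.2
Best worst-case = 4.2 → A4.

minimax regret → A4; maximin → A4 (agree)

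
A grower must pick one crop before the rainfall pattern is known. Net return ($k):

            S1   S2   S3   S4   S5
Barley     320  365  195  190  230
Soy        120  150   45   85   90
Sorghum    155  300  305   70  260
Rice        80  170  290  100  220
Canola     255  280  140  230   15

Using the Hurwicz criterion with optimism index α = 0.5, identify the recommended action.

Barley: 0.5·365 + 0.5·190 = 277.5
Soy: 0.5·150 + 0.5·45 = 97.5
Sorghum: 0.5·305 + 0.5·70 = 187.5
Rice: 0.5·290 + 0.5·80 = 185
Canola: 0.5·280 + 0.5·15 = 147.5
Highest Hurwicz score = 277.5 → Barley.

Barley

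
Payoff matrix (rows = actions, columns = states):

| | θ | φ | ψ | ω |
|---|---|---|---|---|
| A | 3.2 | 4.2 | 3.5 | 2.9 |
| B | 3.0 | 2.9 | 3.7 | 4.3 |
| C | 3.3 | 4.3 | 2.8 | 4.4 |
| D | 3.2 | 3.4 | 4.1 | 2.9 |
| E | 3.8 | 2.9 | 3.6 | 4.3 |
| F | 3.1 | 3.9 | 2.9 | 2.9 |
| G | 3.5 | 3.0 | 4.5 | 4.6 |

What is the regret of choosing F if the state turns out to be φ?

Best payoff under φ is 4.3.
Regret = 4.3 − 3.9 = 0.4.

0.4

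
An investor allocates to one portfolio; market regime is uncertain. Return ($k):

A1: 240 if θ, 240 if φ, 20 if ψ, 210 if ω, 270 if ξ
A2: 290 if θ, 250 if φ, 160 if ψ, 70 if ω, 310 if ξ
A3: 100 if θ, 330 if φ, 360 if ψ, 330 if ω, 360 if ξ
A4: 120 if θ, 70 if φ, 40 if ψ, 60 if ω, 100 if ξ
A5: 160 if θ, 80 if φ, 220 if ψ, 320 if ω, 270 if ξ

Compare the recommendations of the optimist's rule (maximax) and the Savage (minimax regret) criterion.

maximax → A3; minimax regret → A3 (agree)

Row maxima: A1=270, A2=310, A3=360, A4=120, A5=320
Best best-case = 360 → A3.
Column bests: θ=290, φ=330, ψ=360, ω=330, ξ=360.
A1 regrets: 50, 90, 340, 120, 90 → max 340
A2 regrets: 0, 80, 200, 260, 50 → max 260
A3 regrets: 190, 0, 0, 0, 0 → max 190
A4 regrets: 170, 260, 320, 270, 260 → max 320
A5 regrets: 130, 250, 140, 10, 90 → max 250
Smallest max regret = 190 → A3.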